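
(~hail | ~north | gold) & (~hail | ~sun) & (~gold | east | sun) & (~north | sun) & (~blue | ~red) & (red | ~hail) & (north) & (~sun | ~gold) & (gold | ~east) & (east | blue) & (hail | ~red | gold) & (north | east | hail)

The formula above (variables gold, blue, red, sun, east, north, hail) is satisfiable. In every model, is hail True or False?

Suppose hail = 1.
Unit clause (~sun) forces sun = 0.
Unit clause (~north) forces north = 0.
That conflicts with the unit clause (north).
So every satisfying assignment has hail = False.

False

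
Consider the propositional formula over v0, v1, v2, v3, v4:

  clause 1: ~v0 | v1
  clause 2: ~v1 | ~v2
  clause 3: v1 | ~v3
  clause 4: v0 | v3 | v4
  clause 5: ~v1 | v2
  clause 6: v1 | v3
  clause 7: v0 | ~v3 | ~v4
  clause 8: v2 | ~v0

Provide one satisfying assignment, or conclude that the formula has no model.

Suppose v0 = 0.
Suppose v1 = 0.
From the singleton clause (~v3), v3 = 0.
That conflicts with the unit clause (v3).
That branch fails; take v1 = 1 instead.
From the singleton clause (~v2), v2 = 0.
That conflicts with the unit clause (v2).
Either choice for v1 ends in contradiction.
That branch fails; take v0 = 1 instead.
From the singleton clause (v1), v1 = 1.
From the singleton clause (~v2), v2 = 0.
That conflicts with the unit clause (v2).
Either choice for v0 ends in contradiction.

UNSATISFIABLE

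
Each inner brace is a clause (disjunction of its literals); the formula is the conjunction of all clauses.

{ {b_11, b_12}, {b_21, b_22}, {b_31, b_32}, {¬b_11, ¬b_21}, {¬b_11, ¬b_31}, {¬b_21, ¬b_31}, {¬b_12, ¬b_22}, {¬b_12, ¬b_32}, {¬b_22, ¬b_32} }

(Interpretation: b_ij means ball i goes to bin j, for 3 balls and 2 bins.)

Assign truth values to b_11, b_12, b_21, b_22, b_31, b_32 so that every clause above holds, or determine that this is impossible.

Branch on b_11: set b_11 = True.
Unit clause (¬b_21) forces b_21 = False.
Unit clause (b_22) forces b_22 = True.
Unit clause (¬b_31) forces b_31 = False.
Unit clause (b_32) forces b_32 = True.
But (¬b_32) is also a unit clause — contradiction.
Undo b_11 and try b_11 = False.
Unit clause (b_12) forces b_12 = True.
Unit clause (¬b_22) forces b_22 = False.
Unit clause (b_21) forces b_21 = True.
Unit clause (¬b_31) forces b_31 = False.
Unit clause (b_32) forces b_32 = True.
But (¬b_32) is also a unit clause — contradiction.
Both values of b_11 lead to a conflict.

UNSATISFIABLE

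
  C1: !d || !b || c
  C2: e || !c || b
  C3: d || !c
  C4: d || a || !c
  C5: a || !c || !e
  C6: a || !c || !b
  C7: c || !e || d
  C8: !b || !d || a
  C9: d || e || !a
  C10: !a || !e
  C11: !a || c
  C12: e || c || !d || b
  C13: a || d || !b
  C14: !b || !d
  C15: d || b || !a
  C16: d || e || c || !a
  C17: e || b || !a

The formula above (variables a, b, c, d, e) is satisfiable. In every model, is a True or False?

Suppose a = true.
Unit clause (!e) forces e = false.
Unit clause (d) forces d = true.
Unit clause (c) forces c = true.
Unit clause (b) forces b = true.
But (!b) is also a unit clause — contradiction.
So every satisfying assignment has a = False.

False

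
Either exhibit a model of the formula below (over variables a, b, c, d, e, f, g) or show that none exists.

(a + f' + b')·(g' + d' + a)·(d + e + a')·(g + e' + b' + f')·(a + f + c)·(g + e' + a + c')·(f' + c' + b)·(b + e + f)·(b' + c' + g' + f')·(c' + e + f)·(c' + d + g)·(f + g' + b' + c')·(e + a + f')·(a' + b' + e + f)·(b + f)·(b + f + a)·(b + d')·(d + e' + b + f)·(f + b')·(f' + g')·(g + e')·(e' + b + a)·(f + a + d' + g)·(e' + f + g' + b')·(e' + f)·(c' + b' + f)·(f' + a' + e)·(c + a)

Suppose b = 1.
Unit clause (f) forces f = 1.
Unit clause (a) forces a = 1.
Unit clause (g') forces g = 0.
Unit clause (e') forces e = 0.
But (e) is also a unit clause — contradiction.
That branch fails; take b = 0 instead.
Unit clause (f) forces f = 1.
Unit clause (c') forces c = 0.
Unit clause (d') forces d = 0.
Unit clause (g') forces g = 0.
Unit clause (e') forces e = 0.
Unit clause (a') forces a = 0.
But (a) is also a unit clause — contradiction.
Both values of b lead to a conflict.

UNSATISFIABLE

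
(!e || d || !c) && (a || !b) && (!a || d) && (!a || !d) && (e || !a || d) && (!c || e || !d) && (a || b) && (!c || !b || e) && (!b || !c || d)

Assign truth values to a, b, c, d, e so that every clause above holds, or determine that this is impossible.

UNSATISFIABLE

Branch on a: set a = true.
(d) alone gives d = true.
That conflicts with the unit clause (!d).
So a must be the other value — set a = false.
(!b) alone gives b = false.
That conflicts with the unit clause (b).
Neither a = true nor a = false works.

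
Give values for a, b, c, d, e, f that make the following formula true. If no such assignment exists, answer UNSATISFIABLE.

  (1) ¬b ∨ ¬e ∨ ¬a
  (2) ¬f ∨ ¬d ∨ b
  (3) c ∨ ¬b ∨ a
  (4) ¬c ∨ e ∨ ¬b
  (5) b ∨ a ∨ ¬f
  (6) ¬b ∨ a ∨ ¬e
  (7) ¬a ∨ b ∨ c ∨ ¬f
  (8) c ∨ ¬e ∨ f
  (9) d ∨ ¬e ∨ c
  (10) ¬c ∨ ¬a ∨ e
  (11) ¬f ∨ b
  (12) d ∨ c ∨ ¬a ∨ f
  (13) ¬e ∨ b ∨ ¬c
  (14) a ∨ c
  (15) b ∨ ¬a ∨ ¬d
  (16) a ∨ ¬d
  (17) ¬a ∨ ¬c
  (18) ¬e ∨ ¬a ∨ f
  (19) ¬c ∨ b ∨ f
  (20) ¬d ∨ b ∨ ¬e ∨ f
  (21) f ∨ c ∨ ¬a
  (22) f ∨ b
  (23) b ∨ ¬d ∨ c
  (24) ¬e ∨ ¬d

a: True; b: True; c: False; d: False; e: False; f: True

Case f = True:
From the singleton clause (b), b = True.
Case e = False:
From the singleton clause (¬c), c = False.
From the singleton clause (a), a = True.
No clause remains; d is free.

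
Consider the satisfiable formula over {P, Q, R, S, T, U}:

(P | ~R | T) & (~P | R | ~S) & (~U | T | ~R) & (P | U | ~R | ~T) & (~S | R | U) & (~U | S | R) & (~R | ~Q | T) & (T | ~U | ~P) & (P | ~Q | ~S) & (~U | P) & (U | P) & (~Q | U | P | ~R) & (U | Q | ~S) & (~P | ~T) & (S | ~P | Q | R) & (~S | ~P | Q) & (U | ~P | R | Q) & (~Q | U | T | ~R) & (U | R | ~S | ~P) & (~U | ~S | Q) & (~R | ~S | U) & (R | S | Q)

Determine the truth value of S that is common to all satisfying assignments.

False

Suppose S = 1.
Branch on P: set P = 0.
(~Q) alone gives Q = 0.
(~U) alone gives U = 0.
Now (U) is unsatisfied and unit — conflict.
So P must be the other value — set P = 1.
(R) alone gives R = 1.
(~T) alone gives T = 0.
(~U) alone gives U = 0.
Now (U) is unsatisfied and unit — conflict.
Neither P = 1 nor P = 0 works.
So every satisfying assignment has S = False.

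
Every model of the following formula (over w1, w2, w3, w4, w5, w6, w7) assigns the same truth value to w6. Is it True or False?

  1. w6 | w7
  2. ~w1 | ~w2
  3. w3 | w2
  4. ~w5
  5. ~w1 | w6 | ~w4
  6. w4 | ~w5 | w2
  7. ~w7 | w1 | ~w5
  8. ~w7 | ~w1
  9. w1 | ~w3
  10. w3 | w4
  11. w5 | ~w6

False

Suppose w6 = 1.
The clause (~w5) is unit, so w5 = 0.
That conflicts with the unit clause (w5).
So every satisfying assignment has w6 = False.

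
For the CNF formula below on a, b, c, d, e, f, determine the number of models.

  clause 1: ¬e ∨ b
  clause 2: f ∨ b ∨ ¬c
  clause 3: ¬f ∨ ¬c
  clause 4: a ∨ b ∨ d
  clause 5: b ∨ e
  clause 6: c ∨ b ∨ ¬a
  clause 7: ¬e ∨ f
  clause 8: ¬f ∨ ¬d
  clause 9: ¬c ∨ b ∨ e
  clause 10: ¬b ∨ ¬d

There are 2^6 = 64 truth assignments over (a, b, c, d, e, f).
Split on e. With e = True, the clauses containing e are satisfied and ¬e drops from the rest; 2 of the 2^5 = 32 assignments to the other variables satisfy what remains.
With e = False, by the same count on the reduced clause set, 6 assignments work.
(One model: a=F, b=T, c=F, d=F, e=F, f=F.)
Total: 2 + 6 = 8.

8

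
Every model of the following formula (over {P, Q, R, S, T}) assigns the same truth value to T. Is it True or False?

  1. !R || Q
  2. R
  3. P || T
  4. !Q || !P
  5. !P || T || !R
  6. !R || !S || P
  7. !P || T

Suppose T = false.
The clause (R) is unit, so R = true.
The clause (Q) is unit, so Q = true.
The clause (P) is unit, so P = true.
That conflicts with the unit clause (!P).
So every satisfying assignment has T = True.

True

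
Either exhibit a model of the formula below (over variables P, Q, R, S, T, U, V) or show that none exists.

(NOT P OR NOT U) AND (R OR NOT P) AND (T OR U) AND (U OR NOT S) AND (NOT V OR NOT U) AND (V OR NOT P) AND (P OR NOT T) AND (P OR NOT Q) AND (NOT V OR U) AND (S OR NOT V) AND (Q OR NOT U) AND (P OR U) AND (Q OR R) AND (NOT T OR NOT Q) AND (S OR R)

UNSATISFIABLE

Suppose P = false.
(NOT T) alone gives T = false.
(U) alone gives U = true.
(NOT V) alone gives V = false.
(NOT Q) alone gives Q = false.
But (Q) is also a unit clause — contradiction.
That branch fails; take P = true instead.
(NOT U) alone gives U = false.
(R) alone gives R = true.
(T) alone gives T = true.
(NOT S) alone gives S = false.
(V) alone gives V = true.
But (NOT V) is also a unit clause — contradiction.
Neither P = true nor P = false works.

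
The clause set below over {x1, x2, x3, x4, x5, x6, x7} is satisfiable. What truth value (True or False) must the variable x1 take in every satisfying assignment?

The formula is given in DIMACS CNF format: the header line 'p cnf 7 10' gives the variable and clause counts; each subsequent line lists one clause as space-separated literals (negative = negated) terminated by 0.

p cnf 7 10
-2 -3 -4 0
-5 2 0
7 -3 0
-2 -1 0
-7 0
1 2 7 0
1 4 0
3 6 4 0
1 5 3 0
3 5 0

Suppose x1 = True.
From the singleton clause (¬x2), x2 = False.
From the singleton clause (¬x5), x5 = False.
From the singleton clause (¬x7), x7 = False.
From the singleton clause (¬x3), x3 = False.
Now (x3) is unsatisfied and unit — conflict.
So every satisfying assignment has x1 = False.

False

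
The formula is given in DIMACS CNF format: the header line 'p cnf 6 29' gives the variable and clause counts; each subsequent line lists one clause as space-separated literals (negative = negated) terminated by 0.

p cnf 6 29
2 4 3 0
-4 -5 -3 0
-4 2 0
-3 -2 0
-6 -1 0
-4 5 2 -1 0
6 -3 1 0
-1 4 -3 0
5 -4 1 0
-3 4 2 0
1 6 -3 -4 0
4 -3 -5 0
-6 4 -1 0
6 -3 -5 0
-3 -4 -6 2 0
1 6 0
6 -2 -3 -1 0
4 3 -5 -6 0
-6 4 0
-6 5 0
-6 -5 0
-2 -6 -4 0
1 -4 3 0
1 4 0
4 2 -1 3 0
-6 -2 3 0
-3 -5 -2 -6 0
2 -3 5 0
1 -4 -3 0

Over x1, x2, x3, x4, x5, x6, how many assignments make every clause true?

4

There are 2^6 = 64 truth assignments over (x1, x2, x3, x4, x5, x6).
Split on x6. With x6 = True, the clauses containing x6 are satisfied and ¬x6 drops from the rest; 0 of the 2^5 = 32 assignments to the other variables satisfy what remains.
With x6 = False, by the same count on the reduced clause set, 4 assignments work.
(One model: x1=T, x2=T, x3=F, x4=F, x5=F, x6=F.)
Total: 0 + 4 = 4.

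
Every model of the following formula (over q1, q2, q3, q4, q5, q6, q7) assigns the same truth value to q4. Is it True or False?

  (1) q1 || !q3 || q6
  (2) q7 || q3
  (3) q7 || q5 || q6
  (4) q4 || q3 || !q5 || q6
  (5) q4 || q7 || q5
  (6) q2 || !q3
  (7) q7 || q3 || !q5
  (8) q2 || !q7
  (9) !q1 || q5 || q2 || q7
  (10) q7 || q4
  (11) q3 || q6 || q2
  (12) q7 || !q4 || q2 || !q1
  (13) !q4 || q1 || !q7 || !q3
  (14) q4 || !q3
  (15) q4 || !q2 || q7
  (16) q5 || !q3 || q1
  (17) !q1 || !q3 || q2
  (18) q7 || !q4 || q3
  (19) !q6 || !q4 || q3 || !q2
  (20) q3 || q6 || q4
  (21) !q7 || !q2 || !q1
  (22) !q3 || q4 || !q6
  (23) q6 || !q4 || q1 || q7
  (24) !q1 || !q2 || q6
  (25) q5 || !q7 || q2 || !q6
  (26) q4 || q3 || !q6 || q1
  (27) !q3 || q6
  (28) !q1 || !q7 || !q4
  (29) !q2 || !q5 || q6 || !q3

True

Suppose q4 = false.
From the singleton clause (q7), q7 = true.
From the singleton clause (q2), q2 = true.
From the singleton clause (!q3), q3 = false.
From the singleton clause (q6), q6 = true.
From the singleton clause (!q1), q1 = false.
Now (q1) is unsatisfied and unit — conflict.
So every satisfying assignment has q4 = True.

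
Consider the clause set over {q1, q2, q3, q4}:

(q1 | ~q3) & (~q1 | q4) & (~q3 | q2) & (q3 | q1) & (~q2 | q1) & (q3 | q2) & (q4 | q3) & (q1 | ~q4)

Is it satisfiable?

Yes, satisfiable

Try q1 = 1.
Unit clause (q4) forces q4 = 1.
Try q3 = 1.
Unit clause (q2) forces q2 = 1.
All clauses are satisfied.
A satisfying assignment: q1: 1, q2: 1, q3: 1, q4: 1.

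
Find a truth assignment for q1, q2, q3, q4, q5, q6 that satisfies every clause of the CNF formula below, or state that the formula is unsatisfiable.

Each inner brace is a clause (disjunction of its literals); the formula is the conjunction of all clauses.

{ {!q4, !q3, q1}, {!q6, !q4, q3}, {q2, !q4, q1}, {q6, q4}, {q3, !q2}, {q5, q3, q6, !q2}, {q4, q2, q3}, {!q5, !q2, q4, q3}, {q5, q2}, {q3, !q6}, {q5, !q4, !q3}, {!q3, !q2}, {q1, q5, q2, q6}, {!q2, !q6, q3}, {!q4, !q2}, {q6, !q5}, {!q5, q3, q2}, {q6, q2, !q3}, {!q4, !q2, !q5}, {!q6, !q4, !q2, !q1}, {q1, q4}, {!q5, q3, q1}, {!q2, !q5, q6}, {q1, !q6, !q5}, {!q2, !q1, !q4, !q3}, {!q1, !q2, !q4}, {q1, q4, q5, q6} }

q1 ↦ true; q2 ↦ false; q3 ↦ true; q4 ↦ false; q5 ↦ true; q6 ↦ true

Suppose q6 = true.
Unit clause (q3) forces q3 = true.
Unit clause (!q2) forces q2 = false.
Unit clause (q5) forces q5 = true.
Unit clause (q1) forces q1 = true.
All clauses hold; q4 can take either value.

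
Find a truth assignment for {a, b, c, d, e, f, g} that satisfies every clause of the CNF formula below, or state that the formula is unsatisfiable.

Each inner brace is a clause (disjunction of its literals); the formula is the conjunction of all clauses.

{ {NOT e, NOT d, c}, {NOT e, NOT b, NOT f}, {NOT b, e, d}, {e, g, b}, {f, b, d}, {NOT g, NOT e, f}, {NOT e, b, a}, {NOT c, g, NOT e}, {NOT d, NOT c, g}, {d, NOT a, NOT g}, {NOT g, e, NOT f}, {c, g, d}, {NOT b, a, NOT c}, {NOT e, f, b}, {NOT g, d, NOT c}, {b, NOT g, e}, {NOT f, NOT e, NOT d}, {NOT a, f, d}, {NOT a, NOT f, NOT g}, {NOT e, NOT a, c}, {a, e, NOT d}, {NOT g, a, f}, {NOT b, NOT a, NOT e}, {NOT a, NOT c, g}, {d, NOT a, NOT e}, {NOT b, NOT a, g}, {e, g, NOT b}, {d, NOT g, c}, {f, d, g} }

Branch on e: set e = false.
Branch on b: set b = true.
From the singleton clause (d), d = true.
From the singleton clause (a), a = true.
From the singleton clause (g), g = true.
From the singleton clause (NOT f), f = false.
All clauses hold; c can take either value.

a=true, b=true, c=true, d=true, e=false, f=false, g=true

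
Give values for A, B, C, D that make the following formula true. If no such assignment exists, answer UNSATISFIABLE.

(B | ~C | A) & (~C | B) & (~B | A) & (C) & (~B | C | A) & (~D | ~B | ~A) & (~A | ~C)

UNSATISFIABLE

(C) alone gives C = 1.
(B) alone gives B = 1.
(A) alone gives A = 1.
Now (~A) is unsatisfied and unit — conflict.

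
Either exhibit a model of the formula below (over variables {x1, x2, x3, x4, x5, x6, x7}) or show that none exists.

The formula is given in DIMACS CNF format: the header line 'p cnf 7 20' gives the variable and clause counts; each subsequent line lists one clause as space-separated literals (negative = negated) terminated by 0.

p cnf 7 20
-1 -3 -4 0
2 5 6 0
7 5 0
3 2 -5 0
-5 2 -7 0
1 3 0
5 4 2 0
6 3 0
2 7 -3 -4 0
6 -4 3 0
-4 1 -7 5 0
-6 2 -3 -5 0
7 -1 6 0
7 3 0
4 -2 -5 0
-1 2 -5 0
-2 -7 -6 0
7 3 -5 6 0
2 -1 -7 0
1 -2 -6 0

Case x7 = False:
From the singleton clause (x5), x5 = True.
From the singleton clause (x3), x3 = True.
Case x1 = False:
Case x2 = False:
From the singleton clause (¬x4), x4 = False.
From the singleton clause (¬x6), x6 = False.
Every clause now holds.

x1=False, x2=False, x3=True, x4=False, x5=True, x6=False, x7=False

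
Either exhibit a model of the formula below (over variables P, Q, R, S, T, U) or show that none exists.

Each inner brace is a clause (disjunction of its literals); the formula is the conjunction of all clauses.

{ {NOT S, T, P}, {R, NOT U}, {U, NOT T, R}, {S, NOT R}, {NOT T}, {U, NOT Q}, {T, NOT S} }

P: false,  Q: false,  R: false,  S: false,  T: false,  U: false

From the singleton clause (NOT T), T = false.
From the singleton clause (NOT S), S = false.
From the singleton clause (NOT R), R = false.
From the singleton clause (NOT U), U = false.
From the singleton clause (NOT Q), Q = false.
Every clause is now satisfied; P is unconstrained.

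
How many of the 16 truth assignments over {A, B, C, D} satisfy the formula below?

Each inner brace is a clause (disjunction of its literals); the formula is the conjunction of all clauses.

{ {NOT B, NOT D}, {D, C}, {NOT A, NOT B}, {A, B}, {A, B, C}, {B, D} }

There are 2^4 = 16 truth assignments over (A, B, C, D).
Split on D. With D = true, the clauses containing D are satisfied and NOT D drops from the rest; 2 of the 2^3 = 8 assignments to the other variables satisfy what remains.
With D = false, by the same count on the reduced clause set, 1 assignment works.
(One model: A=F, B=T, C=T, D=F.)
Total: 2 + 1 = 3.

3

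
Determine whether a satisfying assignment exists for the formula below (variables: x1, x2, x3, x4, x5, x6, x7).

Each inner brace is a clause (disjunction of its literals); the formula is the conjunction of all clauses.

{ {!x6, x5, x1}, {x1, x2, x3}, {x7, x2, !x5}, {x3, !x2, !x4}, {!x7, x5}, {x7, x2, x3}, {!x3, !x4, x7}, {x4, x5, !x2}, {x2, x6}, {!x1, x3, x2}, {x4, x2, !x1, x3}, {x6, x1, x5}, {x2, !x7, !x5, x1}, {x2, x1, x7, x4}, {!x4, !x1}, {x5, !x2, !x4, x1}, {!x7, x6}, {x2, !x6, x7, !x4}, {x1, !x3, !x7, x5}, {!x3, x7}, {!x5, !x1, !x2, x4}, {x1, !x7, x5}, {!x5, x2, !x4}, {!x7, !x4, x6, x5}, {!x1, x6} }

Branch on x7: set x7 = false.
The clause (!x3) is unit, so x3 = false.
The clause (x2) is unit, so x2 = true.
The clause (!x4) is unit, so x4 = false.
The clause (x5) is unit, so x5 = true.
The clause (!x1) is unit, so x1 = false.
Every clause is now satisfied; x6 is unconstrained.
A satisfying assignment: x1: false, x2: true, x3: false, x4: false, x5: true, x6: false, x7: false.

Satisfiable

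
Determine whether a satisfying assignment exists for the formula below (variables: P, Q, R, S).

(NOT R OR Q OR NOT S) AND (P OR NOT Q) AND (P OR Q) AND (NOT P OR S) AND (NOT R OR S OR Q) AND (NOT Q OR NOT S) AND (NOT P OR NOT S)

Unsatisfiable

Case P = true:
From the singleton clause (S), S = true.
That conflicts with the unit clause (NOT S).
That branch fails; take P = false instead.
From the singleton clause (NOT Q), Q = false.
That conflicts with the unit clause (Q).
Both values of P lead to a conflict.
No assignment satisfies every clause.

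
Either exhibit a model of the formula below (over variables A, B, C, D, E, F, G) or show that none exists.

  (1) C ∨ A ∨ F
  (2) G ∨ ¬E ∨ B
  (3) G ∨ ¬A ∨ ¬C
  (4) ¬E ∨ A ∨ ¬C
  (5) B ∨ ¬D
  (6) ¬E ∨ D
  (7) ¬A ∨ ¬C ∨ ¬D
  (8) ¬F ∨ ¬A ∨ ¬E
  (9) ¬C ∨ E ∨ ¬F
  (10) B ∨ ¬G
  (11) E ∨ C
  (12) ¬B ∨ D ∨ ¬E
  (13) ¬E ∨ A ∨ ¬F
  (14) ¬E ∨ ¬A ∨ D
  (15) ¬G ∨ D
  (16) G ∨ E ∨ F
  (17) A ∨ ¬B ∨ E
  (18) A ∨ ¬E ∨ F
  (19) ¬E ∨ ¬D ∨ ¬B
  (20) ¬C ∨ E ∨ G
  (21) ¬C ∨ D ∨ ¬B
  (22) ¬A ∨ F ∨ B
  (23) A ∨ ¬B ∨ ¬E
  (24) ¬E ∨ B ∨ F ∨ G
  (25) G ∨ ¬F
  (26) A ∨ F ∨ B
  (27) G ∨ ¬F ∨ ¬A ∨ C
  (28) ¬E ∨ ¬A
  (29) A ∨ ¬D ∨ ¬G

Try B = True.
Try E = False.
(C) alone gives C = True.
(¬F) alone gives F = False.
(G) alone gives G = True.
(D) alone gives D = True.
(¬A) alone gives A = False.
Now (A) is unsatisfied and unit — conflict.
That branch fails; take E = True instead.
(D) alone gives D = True.
Now (¬D) is unsatisfied and unit — conflict.
Either choice for E ends in contradiction.
That branch fails; take B = False instead.
(¬D) alone gives D = False.
(¬E) alone gives E = False.
(¬G) alone gives G = False.
(C) alone gives C = True.
Now (¬C) is unsatisfied and unit — conflict.
Either choice for B ends in contradiction.

UNSATISFIABLE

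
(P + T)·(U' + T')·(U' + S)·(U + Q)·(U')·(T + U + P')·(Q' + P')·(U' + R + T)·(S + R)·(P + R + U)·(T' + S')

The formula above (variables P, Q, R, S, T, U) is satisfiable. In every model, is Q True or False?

Suppose Q = 0.
(U) alone gives U = 1.
Now (U') is unsatisfied and unit — conflict.
So every satisfying assignment has Q = True.

True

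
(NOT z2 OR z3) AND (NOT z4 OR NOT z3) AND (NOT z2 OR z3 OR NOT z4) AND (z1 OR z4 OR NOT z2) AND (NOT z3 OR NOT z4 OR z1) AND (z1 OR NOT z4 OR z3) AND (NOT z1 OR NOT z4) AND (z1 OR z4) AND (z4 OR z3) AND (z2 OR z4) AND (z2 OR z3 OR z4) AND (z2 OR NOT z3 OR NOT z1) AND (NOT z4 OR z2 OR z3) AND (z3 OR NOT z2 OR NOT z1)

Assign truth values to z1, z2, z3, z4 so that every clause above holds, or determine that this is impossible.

z1=true,  z2=true,  z3=true,  z4=false

Try z2 = true.
The clause (z3) is unit, so z3 = true.
The clause (NOT z4) is unit, so z4 = false.
The clause (z1) is unit, so z1 = true.
This assignment satisfies each clause.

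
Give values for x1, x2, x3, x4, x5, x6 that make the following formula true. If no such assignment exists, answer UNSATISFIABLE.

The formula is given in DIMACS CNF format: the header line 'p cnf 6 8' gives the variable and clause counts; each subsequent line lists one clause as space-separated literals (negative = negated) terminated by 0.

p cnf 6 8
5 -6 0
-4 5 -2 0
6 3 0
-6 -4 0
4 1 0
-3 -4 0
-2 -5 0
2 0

x1 ↦ True, x2 ↦ True, x3 ↦ True, x4 ↦ False, x5 ↦ False, x6 ↦ False

Unit clause (x2) forces x2 = True.
Unit clause (¬x5) forces x5 = False.
Unit clause (¬x6) forces x6 = False.
Unit clause (¬x4) forces x4 = False.
Unit clause (x3) forces x3 = True.
Unit clause (x1) forces x1 = True.
All clauses are satisfied.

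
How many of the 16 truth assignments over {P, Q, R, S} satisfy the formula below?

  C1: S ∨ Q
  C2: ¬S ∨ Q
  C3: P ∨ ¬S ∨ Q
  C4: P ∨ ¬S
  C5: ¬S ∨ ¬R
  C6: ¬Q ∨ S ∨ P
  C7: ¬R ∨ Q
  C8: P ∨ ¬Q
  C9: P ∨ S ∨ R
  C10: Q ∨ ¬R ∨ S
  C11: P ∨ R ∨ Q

3

There are 2^4 = 16 truth assignments over (P, Q, R, S).
Check each against the 11 clauses (columns in the order P, Q, R, S):
  F F F F  ✗ fails (S ∨ Q)
  F F F T  ✗ fails (¬S ∨ Q)
  F F T F  ✗ fails (S ∨ Q)
  F F T T  ✗ fails (¬S ∨ Q)
  F T F F  ✗ fails (¬Q ∨ S ∨ P)
  F T F T  ✗ fails (P ∨ ¬S)
  F T T F  ✗ fails (¬Q ∨ S ∨ P)
  F T T T  ✗ fails (P ∨ ¬S)
  T F F F  ✗ fails (S ∨ Q)
  T F F T  ✗ fails (¬S ∨ Q)
  T F T F  ✗ fails (S ∨ Q)
  T F T T  ✗ fails (¬S ∨ Q)
  T T F F  ✓ satisfies all
  T T F T  ✓ satisfies all
  T T T F  ✓ satisfies all
  T T T T  ✗ fails (¬S ∨ ¬R)
3 of the 16 rows are models.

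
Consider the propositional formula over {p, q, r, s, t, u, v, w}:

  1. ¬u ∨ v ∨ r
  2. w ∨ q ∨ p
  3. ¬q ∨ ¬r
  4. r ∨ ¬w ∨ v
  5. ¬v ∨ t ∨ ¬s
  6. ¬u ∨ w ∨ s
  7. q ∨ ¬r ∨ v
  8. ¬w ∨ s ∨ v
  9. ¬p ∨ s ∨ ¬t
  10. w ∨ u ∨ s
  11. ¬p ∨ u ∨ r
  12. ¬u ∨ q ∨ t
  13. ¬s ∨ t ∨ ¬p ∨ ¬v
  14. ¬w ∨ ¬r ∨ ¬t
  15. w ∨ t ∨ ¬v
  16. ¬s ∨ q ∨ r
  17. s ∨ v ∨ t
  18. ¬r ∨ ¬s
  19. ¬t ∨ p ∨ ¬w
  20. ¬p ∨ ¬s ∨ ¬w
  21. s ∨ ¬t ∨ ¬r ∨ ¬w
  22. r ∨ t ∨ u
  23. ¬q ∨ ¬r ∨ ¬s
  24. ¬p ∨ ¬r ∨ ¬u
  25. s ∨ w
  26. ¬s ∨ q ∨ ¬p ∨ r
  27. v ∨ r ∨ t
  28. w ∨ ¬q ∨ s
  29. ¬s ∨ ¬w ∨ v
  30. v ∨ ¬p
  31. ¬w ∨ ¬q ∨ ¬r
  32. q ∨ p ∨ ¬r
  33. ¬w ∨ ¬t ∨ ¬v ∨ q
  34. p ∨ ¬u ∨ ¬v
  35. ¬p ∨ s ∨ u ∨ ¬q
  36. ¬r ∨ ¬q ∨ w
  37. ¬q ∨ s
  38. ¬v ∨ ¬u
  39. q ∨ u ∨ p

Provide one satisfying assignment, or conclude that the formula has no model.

p ↦ False,  q ↦ True,  r ↦ False,  s ↦ True,  t ↦ True,  u ↦ False,  v ↦ False,  w ↦ False

Try q = True.
The clause (¬r) is unit, so r = False.
The clause (s) is unit, so s = True.
Try u = False.
The clause (¬p) is unit, so p = False.
The clause (t) is unit, so t = True.
The clause (¬w) is unit, so w = False.
Every clause is now satisfied; v is unconstrained.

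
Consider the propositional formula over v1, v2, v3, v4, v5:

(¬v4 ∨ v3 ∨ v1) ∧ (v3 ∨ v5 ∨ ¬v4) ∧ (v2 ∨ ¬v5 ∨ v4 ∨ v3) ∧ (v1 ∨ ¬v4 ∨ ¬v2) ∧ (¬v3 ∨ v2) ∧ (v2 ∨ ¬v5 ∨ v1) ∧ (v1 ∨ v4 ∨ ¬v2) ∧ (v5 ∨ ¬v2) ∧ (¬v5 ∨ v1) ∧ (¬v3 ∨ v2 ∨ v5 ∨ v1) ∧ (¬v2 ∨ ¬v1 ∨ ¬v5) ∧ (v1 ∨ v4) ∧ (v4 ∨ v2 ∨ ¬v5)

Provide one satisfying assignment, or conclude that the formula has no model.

v1 ↦ True,  v2 ↦ False,  v3 ↦ False,  v4 ↦ True,  v5 ↦ True

Branch on v3: set v3 = False.
Branch on v4: set v4 = True.
The clause (v1) is unit, so v1 = True.
The clause (v5) is unit, so v5 = True.
The clause (¬v2) is unit, so v2 = False.
This assignment satisfies each clause.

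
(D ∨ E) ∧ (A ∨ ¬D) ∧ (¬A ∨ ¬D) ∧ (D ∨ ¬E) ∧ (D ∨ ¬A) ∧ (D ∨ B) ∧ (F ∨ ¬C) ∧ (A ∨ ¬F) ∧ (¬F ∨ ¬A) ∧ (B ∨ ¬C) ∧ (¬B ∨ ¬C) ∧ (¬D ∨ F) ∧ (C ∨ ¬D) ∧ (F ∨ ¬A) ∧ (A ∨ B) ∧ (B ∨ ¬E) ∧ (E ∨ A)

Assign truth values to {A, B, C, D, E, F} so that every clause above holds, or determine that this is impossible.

UNSATISFIABLE

Try D = True.
(A) alone gives A = True.
That conflicts with the unit clause (¬A).
That branch fails; take D = False instead.
(E) alone gives E = True.
That conflicts with the unit clause (¬E).
Both values of D lead to a conflict.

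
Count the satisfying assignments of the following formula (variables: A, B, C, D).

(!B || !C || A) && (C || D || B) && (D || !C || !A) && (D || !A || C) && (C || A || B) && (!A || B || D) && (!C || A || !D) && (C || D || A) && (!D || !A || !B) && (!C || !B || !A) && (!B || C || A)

3

There are 2^4 = 16 truth assignments over (A, B, C, D).
Check each against the 11 clauses (columns in the order A, B, C, D):
  F F F F  ✗ fails (C || D || B)
  F F F T  ✗ fails (C || A || B)
  F F T F  ✓ satisfies all
  F F T T  ✗ fails (!C || A || !D)
  F T F F  ✗ fails (C || D || A)
  F T F T  ✗ fails (!B || C || A)
  F T T F  ✗ fails (!B || !C || A)
  F T T T  ✗ fails (!B || !C || A)
  T F F F  ✗ fails (C || D || B)
  T F F T  ✓ satisfies all
  T F T F  ✗ fails (D || !C || !A)
  T F T T  ✓ satisfies all
  T T F F  ✗ fails (D || !A || C)
  T T F T  ✗ fails (!D || !A || !B)
  T T T F  ✗ fails (D || !C || !A)
  T T T T  ✗ fails (!D || !A || !B)
3 of the 16 rows are models.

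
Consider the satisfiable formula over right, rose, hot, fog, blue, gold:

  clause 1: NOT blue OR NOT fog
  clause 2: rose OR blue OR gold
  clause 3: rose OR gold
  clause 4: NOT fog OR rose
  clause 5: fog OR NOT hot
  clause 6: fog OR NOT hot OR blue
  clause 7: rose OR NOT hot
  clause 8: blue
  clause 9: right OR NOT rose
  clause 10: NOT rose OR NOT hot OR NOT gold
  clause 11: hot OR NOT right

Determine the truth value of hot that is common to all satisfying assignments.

False

Suppose hot = true.
Unit clause (fog) forces fog = true.
Unit clause (NOT blue) forces blue = false.
That conflicts with the unit clause (blue).
So every satisfying assignment has hot = False.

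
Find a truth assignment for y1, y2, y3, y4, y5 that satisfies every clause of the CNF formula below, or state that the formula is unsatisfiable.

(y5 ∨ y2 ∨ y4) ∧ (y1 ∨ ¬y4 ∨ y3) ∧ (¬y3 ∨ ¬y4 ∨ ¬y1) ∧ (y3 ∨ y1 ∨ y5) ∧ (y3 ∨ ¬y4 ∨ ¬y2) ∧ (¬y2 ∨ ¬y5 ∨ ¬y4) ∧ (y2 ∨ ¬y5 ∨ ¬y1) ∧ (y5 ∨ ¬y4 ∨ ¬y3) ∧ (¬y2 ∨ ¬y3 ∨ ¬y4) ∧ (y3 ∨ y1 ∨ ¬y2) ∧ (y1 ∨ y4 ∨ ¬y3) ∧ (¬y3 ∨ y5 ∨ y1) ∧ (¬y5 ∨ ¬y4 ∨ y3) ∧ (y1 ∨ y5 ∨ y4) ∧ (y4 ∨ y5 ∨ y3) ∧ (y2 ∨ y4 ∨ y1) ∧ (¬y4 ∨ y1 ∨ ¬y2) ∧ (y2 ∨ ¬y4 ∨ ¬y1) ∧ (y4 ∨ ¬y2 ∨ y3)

Try y5 = False.
Try y2 = True.
Try y3 = True.
From the singleton clause (¬y4), y4 = False.
From the singleton clause (y1), y1 = True.
Every clause now holds.

y1 ↦ True,  y2 ↦ True,  y3 ↦ True,  y4 ↦ False,  y5 ↦ False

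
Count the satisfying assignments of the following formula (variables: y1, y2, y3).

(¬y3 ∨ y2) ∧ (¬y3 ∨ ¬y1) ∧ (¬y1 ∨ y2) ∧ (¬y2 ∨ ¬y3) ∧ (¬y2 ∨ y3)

1

There are 2^3 = 8 truth assignments over (y1, y2, y3).
Split on y1. With y1 = True, the clauses containing y1 are satisfied and ¬y1 drops from the rest; 0 of the 2^2 = 4 assignments to the other variables satisfy what remains.
With y1 = False, by the same count on the reduced clause set, 1 assignment works.
Total: 0 + 1 = 1.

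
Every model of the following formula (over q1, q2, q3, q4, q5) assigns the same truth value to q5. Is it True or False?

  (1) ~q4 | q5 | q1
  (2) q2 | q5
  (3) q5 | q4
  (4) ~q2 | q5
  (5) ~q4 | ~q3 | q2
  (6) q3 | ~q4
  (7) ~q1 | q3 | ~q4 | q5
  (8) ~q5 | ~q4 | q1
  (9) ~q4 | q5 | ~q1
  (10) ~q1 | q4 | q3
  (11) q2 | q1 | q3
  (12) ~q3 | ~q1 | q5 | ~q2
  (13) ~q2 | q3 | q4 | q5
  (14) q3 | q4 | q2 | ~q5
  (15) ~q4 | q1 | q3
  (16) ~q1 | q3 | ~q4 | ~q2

Suppose q5 = 0.
From the singleton clause (q2), q2 = 1.
Now (~q2) is unsatisfied and unit — conflict.
So every satisfying assignment has q5 = True.

True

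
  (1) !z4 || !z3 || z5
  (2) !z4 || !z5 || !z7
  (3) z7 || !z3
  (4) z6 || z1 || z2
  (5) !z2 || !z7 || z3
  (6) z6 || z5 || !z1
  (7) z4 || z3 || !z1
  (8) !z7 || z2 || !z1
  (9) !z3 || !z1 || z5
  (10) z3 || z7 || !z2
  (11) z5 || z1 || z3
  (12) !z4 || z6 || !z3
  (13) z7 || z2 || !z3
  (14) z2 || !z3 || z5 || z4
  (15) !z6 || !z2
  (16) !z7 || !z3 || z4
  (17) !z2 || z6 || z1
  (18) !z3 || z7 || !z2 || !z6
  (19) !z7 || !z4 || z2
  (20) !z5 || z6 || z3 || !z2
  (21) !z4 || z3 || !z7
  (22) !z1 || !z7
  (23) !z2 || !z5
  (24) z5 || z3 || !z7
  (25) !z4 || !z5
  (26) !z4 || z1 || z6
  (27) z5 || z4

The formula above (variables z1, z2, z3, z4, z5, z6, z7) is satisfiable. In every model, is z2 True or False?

False

Suppose z2 = true.
The clause (!z6) is unit, so z6 = false.
The clause (z1) is unit, so z1 = true.
The clause (z5) is unit, so z5 = true.
That conflicts with the unit clause (!z5).
So every satisfying assignment has z2 = False.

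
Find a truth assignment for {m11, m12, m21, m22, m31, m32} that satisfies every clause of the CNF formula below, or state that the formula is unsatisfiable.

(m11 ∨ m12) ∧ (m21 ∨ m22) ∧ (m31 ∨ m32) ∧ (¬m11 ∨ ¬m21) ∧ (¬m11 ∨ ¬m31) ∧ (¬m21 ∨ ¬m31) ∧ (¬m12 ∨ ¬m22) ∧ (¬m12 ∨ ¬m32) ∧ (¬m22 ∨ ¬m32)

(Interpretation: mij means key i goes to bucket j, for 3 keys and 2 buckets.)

UNSATISFIABLE

Case m11 = True:
The clause (¬m21) is unit, so m21 = False.
The clause (m22) is unit, so m22 = True.
The clause (¬m31) is unit, so m31 = False.
The clause (m32) is unit, so m32 = True.
That conflicts with the unit clause (¬m32).
Undo m11 and try m11 = False.
The clause (m12) is unit, so m12 = True.
The clause (¬m22) is unit, so m22 = False.
The clause (m21) is unit, so m21 = True.
The clause (¬m31) is unit, so m31 = False.
The clause (m32) is unit, so m32 = True.
That conflicts with the unit clause (¬m32).
Either choice for m11 ends in contradiction.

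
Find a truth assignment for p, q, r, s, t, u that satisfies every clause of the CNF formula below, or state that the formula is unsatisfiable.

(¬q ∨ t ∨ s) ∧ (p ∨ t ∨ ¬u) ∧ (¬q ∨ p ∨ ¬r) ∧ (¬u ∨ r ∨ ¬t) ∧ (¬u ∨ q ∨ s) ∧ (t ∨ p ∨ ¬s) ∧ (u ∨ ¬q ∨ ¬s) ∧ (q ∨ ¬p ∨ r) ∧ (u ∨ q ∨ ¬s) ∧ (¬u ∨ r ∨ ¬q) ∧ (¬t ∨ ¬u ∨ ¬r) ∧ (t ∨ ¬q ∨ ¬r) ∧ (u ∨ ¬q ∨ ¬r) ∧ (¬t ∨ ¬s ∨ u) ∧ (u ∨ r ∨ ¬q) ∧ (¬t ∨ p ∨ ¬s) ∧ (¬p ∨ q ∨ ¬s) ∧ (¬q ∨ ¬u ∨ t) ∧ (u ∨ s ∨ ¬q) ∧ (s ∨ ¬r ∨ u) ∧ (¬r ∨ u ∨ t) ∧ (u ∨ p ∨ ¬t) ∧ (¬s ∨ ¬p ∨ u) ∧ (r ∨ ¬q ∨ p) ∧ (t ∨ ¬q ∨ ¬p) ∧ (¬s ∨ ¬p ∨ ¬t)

p=False; q=False; r=False; s=False; t=False; u=False

Suppose q = False.
Suppose u = False.
(¬s) alone gives s = False.
(¬r) alone gives r = False.
(¬p) alone gives p = False.
(¬t) alone gives t = False.
Every clause now holds.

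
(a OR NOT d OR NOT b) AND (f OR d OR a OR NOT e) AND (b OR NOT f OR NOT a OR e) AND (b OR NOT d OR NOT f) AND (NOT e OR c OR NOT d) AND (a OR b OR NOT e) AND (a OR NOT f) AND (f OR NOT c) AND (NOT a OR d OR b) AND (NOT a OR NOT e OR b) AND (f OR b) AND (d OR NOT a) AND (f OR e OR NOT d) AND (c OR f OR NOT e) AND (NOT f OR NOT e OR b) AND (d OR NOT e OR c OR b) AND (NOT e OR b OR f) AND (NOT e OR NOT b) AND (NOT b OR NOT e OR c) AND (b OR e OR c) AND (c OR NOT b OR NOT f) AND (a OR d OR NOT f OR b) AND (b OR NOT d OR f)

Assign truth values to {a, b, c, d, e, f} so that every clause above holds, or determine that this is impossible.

Try a = false.
Unit clause (NOT f) forces f = false.
Unit clause (NOT c) forces c = false.
Unit clause (b) forces b = true.
Unit clause (NOT d) forces d = false.
Unit clause (NOT e) forces e = false.
Every clause now holds.

a: false; b: true; c: false; d: false; e: false; f: false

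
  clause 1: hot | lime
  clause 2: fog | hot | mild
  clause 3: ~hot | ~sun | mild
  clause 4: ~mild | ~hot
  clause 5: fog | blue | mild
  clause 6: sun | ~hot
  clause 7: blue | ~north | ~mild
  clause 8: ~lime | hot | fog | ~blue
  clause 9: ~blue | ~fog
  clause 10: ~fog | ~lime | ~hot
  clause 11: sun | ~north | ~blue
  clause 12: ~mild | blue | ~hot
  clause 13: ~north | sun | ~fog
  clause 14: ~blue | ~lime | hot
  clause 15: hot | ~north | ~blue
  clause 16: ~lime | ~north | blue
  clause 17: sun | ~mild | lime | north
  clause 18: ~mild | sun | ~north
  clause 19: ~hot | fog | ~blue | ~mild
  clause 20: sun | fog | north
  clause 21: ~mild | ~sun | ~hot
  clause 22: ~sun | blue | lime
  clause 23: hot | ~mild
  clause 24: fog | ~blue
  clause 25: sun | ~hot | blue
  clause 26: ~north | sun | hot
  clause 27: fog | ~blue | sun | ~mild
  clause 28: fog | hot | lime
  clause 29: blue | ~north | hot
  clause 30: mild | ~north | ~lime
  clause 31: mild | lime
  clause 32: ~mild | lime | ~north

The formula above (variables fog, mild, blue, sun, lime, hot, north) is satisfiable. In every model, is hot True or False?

Suppose hot = 1.
From the singleton clause (~mild), mild = 0.
From the singleton clause (~sun), sun = 0.
That conflicts with the unit clause (sun).
So every satisfying assignment has hot = False.

False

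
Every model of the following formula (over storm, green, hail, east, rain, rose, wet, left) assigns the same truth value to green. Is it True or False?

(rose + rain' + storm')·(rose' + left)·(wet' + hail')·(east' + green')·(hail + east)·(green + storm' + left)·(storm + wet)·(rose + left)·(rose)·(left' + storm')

Suppose green = 1.
Unit clause (east') forces east = 0.
Unit clause (hail) forces hail = 1.
Unit clause (wet') forces wet = 0.
Unit clause (storm) forces storm = 1.
Unit clause (rose) forces rose = 1.
Unit clause (left) forces left = 1.
But (left') is also a unit clause — contradiction.
So every satisfying assignment has green = False.

False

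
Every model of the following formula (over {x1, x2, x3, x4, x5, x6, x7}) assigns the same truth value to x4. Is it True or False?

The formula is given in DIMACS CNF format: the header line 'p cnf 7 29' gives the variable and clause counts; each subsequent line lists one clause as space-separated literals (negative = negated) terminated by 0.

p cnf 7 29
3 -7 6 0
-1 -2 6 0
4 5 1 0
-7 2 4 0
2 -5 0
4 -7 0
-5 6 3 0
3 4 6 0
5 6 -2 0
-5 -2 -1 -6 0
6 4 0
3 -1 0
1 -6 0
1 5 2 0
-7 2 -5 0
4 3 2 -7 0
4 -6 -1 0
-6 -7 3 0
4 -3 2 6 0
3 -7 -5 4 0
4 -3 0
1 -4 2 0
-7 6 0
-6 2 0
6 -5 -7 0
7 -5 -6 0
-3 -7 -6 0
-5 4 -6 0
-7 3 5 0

True

Suppose x4 = False.
Unit clause (¬x7) forces x7 = False.
Unit clause (x6) forces x6 = True.
Unit clause (x1) forces x1 = True.
That conflicts with the unit clause (¬x1).
So every satisfying assignment has x4 = True.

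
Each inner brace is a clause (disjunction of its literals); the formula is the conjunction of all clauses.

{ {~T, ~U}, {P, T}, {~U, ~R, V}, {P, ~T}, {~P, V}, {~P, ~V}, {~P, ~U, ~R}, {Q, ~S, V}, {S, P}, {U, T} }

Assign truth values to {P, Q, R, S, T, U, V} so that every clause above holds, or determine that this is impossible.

UNSATISFIABLE

Branch on T: set T = 0.
From the singleton clause (P), P = 1.
From the singleton clause (V), V = 1.
Now (~V) is unsatisfied and unit — conflict.
Undo T and try T = 1.
From the singleton clause (~U), U = 0.
From the singleton clause (P), P = 1.
From the singleton clause (V), V = 1.
Now (~V) is unsatisfied and unit — conflict.
Both values of T lead to a conflict.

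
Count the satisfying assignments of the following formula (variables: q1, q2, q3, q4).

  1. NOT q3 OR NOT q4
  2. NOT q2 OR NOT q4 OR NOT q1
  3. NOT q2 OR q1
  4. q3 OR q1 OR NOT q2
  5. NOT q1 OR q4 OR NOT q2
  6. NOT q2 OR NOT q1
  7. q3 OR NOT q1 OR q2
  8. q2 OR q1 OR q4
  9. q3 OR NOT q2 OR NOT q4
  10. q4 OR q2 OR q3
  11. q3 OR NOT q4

There are 2^4 = 16 truth assignments over (q1, q2, q3, q4).
Check each against the 11 clauses (columns in the order q1, q2, q3, q4):
  F F F F  ✗ fails (q2 OR q1 OR q4)
  F F F T  ✗ fails (q3 OR NOT q4)
  F F T F  ✗ fails (q2 OR q1 OR q4)
  F F T T  ✗ fails (NOT q3 OR NOT q4)
  F T F F  ✗ fails (NOT q2 OR q1)
  F T F T  ✗ fails (NOT q2 OR q1)
  F T T F  ✗ fails (NOT q2 OR q1)
  F T T T  ✗ fails (NOT q3 OR NOT q4)
  T F F F  ✗ fails (q3 OR NOT q1 OR q2)
  T F F T  ✗ fails (q3 OR NOT q1 OR q2)
  T F T F  ✓ satisfies all
  T F T T  ✗ fails (NOT q3 OR NOT q4)
  T T F F  ✗ fails (NOT q1 OR q4 OR NOT q2)
  T T F T  ✗ fails (NOT q2 OR NOT q4 OR NOT q1)
  T T T F  ✗ fails (NOT q1 OR q4 OR NOT q2)
  T T T T  ✗ fails (NOT q3 OR NOT q4)
1 of the 16 rows is a model.

1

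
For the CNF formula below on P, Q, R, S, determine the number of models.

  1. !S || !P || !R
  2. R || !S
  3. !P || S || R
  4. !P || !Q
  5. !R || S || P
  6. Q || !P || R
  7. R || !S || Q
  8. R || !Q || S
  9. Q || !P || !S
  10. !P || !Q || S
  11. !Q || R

There are 2^4 = 16 truth assignments over (P, Q, R, S).
Check each against the 11 clauses (columns in the order P, Q, R, S):
  F F F F  ✓ satisfies all
  F F F T  ✗ fails (R || !S)
  F F T F  ✗ fails (!R || S || P)
  F F T T  ✓ satisfies all
  F T F F  ✗ fails (R || !Q || S)
  F T F T  ✗ fails (R || !S)
  F T T F  ✗ fails (!R || S || P)
  F T T T  ✓ satisfies all
  T F F F  ✗ fails (!P || S || R)
  T F F T  ✗ fails (R || !S)
  T F T F  ✓ satisfies all
  T F T T  ✗ fails (!S || !P || !R)
  T T F F  ✗ fails (!P || S || R)
  T T F T  ✗ fails (R || !S)
  T T T F  ✗ fails (!P || !Q)
  T T T T  ✗ fails (!S || !P || !R)
4 of the 16 rows are models.

4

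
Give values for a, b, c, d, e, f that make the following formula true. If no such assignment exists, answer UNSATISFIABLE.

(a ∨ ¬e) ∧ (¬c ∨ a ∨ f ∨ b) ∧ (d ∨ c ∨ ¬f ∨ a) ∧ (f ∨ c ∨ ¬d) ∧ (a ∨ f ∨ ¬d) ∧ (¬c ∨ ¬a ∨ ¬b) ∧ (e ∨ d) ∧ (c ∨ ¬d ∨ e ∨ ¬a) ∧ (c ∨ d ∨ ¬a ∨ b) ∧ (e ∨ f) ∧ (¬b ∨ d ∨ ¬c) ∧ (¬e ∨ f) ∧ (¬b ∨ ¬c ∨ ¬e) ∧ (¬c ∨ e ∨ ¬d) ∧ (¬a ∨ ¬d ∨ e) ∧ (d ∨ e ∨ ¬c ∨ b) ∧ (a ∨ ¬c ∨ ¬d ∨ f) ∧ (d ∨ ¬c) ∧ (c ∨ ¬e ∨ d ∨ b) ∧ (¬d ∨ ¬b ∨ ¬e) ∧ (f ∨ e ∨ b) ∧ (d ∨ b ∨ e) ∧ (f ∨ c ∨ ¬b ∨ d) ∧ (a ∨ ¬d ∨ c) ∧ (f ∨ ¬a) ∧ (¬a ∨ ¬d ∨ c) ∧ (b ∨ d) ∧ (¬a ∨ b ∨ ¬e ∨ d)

a: True, b: True, c: False, d: False, e: True, f: True

Suppose a = True.
From the singleton clause (f), f = True.
Suppose c = False.
From the singleton clause (¬d), d = False.
From the singleton clause (e), e = True.
From the singleton clause (b), b = True.
Every clause now holds.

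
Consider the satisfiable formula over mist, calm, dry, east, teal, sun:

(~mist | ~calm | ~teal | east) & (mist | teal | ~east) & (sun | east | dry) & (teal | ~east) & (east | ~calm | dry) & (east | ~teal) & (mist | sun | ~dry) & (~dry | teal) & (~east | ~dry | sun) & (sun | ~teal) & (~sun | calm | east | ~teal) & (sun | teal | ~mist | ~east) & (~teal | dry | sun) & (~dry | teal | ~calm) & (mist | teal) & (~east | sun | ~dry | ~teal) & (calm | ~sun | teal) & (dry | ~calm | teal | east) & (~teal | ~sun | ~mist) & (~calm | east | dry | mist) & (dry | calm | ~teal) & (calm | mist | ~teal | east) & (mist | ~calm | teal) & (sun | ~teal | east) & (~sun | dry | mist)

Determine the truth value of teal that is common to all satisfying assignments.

True

Suppose teal = 0.
The clause (~east) is unit, so east = 0.
The clause (~dry) is unit, so dry = 0.
The clause (sun) is unit, so sun = 1.
The clause (~calm) is unit, so calm = 0.
But (calm) is also a unit clause — contradiction.
So every satisfying assignment has teal = True.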